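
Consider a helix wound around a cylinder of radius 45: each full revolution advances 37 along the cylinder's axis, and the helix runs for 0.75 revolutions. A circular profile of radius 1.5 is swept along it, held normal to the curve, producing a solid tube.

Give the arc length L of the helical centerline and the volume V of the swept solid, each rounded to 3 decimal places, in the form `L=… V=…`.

2πR = 2π·45 = 282.743339
per-turn = √(282.743339² + 37²) = √(79943.7956 + 1369) = √81312.7956 = 285.153986
L = 0.75 × 285.153986 = 213.865489
V = π·1.5² × L = 7.068583 × 213.865489 = 1511.726063

L=213.865 V=1511.726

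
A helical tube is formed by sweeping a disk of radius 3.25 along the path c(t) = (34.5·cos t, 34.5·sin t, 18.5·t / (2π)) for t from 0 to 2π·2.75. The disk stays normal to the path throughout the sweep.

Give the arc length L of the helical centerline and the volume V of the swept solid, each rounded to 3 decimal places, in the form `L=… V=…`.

2πR = 2π·34.5 = 216.769893
per-turn = √(216.769893² + 18.5²) = √(46989.1866 + 342.25) = √47331.4366 = 217.557892
L = 2.75 × 217.557892 = 598.284204
V = π·3.25² × L = 33.183072 × 598.284204 = 19852.908064

L=598.284 V=19852.908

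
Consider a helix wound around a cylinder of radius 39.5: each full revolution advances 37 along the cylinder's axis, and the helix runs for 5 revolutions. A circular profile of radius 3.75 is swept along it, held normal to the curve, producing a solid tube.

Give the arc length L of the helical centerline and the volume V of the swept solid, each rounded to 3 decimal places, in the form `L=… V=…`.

2πR = 2π·39.5 = 248.185820
per-turn = √(248.185820² + 37²) = √(61596.2011 + 1369) = √62965.2011 = 250.928677
L = 5 × 250.928677 = 1254.643386
V = π·3.75² × L = 44.178647 × 1254.643386 = 55428.446885

L=1254.643 V=55428.447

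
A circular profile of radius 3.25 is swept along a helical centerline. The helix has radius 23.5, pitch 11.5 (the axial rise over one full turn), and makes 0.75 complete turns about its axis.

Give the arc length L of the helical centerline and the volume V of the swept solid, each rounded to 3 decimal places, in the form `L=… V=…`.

L=111.077 V=3685.860

2πR = 2π·23.5 = 147.654855
per-turn = √(147.654855² + 11.5²) = √(21801.9561 + 132.25) = √21934.2061 = 148.102013
L = 0.75 × 148.102013 = 111.076509
V = π·3.25² × L = 33.183072 × 111.076509 = 3685.859854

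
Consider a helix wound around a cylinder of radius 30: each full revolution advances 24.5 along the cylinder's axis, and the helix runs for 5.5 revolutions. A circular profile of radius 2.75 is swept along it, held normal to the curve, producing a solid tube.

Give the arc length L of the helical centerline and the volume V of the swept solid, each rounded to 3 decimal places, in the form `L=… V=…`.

2πR = 2π·30 = 188.495559
per-turn = √(188.495559² + 24.5²) = √(35530.5758 + 600.25) = √36130.8258 = 190.081103
L = 5.5 × 190.081103 = 1045.446068
V = π·2.75² × L = 23.758294 × 1045.446068 = 24838.015515

L=1045.446 V=24838.016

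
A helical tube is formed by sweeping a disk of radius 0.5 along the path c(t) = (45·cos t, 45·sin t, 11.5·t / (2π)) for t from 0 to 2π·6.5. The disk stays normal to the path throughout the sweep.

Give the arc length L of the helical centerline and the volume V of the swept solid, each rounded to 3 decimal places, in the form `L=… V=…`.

2πR = 2π·45 = 282.743339
per-turn = √(282.743339² + 11.5²) = √(79943.7956 + 132.25) = √80076.0456 = 282.977112
L = 6.5 × 282.977112 = 1839.351225
V = π·0.5² × L = 0.785398 × 1839.351225 = 1444.623074

L=1839.351 V=1444.623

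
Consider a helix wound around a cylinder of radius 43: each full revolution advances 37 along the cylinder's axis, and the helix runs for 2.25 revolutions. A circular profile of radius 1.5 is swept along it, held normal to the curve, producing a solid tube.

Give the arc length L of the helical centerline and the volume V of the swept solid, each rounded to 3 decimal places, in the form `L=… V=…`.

2πR = 2π·43 = 270.176968
per-turn = √(270.176968² + 37²) = √(72995.5942 + 1369) = √74364.5942 = 272.698724
L = 2.25 × 272.698724 = 613.572129
V = π·1.5² × L = 7.068583 × 613.572129 = 4337.085811

L=613.572 V=4337.086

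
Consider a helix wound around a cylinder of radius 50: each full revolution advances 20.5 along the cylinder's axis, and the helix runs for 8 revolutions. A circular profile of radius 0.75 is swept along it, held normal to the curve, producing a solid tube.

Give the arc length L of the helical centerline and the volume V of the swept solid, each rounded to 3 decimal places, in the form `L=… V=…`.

L=2518.619 V=4450.768

2πR = 2π·50 = 314.159265
per-turn = √(314.159265² + 20.5²) = √(98696.0440 + 420.25) = √99116.2940 = 314.827404
L = 8 × 314.827404 = 2518.619228
V = π·0.75² × L = 1.767146 × 2518.619228 = 4450.767561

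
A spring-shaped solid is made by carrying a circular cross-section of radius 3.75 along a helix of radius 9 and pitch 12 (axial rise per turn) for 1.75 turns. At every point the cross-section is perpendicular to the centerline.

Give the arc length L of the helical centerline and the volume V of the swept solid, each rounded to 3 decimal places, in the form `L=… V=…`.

2πR = 2π·9 = 56.548668
per-turn = √(56.548668² + 12²) = √(3197.7518 + 144) = √3341.7518 = 57.807887
L = 1.75 × 57.807887 = 101.163803
V = π·3.75² × L = 44.178647 × 101.163803 = 4469.279895

L=101.164 V=4469.280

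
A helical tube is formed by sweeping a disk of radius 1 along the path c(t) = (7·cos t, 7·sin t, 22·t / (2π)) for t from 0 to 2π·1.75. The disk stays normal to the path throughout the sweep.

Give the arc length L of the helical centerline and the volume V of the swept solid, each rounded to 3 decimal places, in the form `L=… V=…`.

2πR = 2π·7 = 43.982297
per-turn = √(43.982297² + 22²) = √(1934.4425 + 484) = √2418.4425 = 49.177662
L = 1.75 × 49.177662 = 86.060909
V = π·1² × L = 3.141593 × 86.060909 = 270.368319

L=86.061 V=270.368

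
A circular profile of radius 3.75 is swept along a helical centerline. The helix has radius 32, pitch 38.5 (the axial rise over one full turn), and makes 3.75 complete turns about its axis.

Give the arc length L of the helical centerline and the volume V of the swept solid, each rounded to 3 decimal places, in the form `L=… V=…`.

L=767.681 V=33915.086

2πR = 2π·32 = 201.061930
per-turn = √(201.061930² + 38.5²) = √(40425.8996 + 1482.25) = √41908.1496 = 204.714801
L = 3.75 × 204.714801 = 767.680503
V = π·3.75² × L = 44.178647 × 767.680503 = 33915.085698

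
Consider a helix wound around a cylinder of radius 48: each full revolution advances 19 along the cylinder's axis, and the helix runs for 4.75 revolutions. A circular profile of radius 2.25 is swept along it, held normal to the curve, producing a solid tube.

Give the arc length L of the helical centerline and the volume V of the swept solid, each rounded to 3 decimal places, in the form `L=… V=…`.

2πR = 2π·48 = 301.592895
per-turn = √(301.592895² + 19²) = √(90958.2742 + 361) = √91319.2742 = 302.190791
L = 4.75 × 302.190791 = 1435.406257
V = π·2.25² × L = 15.904313 × 1435.406257 = 22829.150122

L=1435.406 V=22829.150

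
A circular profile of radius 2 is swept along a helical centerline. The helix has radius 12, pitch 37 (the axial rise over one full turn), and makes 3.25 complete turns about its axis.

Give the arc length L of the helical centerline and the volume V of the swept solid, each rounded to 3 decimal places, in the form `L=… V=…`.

L=272.959 V=3430.107

2πR = 2π·12 = 75.398224
per-turn = √(75.398224² + 37²) = √(5684.8921 + 1369) = √7053.8921 = 83.987452
L = 3.25 × 83.987452 = 272.959220
V = π·2² × L = 12.566371 × 272.959220 = 3430.106719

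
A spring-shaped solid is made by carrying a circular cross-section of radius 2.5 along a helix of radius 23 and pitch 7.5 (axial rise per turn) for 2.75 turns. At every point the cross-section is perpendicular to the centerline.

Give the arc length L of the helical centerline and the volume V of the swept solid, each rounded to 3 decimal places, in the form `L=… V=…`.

L=397.946 V=7813.658

2πR = 2π·23 = 144.513262
per-turn = √(144.513262² + 7.5²) = √(20884.0829 + 56.25) = √20940.3329 = 144.707750
L = 2.75 × 144.707750 = 397.946313
V = π·2.5² × L = 19.634954 × 397.946313 = 7813.657575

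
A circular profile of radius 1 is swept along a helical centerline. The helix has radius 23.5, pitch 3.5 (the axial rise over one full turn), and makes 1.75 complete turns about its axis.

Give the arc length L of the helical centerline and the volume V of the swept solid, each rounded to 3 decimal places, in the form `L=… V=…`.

2πR = 2π·23.5 = 147.654855
per-turn = √(147.654855² + 3.5²) = √(21801.9561 + 12.25) = √21814.2061 = 147.696331
L = 1.75 × 147.696331 = 258.468579
V = π·1² × L = 3.141593 × 258.468579 = 812.002988

L=258.469 V=812.003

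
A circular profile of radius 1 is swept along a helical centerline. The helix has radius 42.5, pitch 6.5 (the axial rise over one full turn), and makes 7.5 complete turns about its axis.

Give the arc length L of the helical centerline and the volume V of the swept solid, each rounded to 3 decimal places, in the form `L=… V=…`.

2πR = 2π·42.5 = 267.035376
per-turn = √(267.035376² + 6.5²) = √(71307.8918 + 42.25) = √71350.1418 = 267.114473
L = 7.5 × 267.114473 = 2003.358549
V = π·1² × L = 3.141593 × 2003.358549 = 6293.736500

L=2003.359 V=6293.737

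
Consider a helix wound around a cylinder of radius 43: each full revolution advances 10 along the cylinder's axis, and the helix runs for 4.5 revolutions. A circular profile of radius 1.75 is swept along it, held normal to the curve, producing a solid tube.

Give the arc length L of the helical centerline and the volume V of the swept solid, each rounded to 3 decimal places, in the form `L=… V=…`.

2πR = 2π·43 = 270.176968
per-turn = √(270.176968² + 10²) = √(72995.5942 + 100) = √73095.5942 = 270.361969
L = 4.5 × 270.361969 = 1216.628859
V = π·1.75² × L = 9.621128 × 1216.628859 = 11705.341379

L=1216.629 V=11705.341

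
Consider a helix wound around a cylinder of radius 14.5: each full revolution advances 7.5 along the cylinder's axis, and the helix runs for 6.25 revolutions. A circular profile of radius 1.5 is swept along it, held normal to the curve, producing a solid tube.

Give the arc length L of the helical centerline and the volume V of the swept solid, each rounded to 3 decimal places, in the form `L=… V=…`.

L=571.340 V=4038.563

2πR = 2π·14.5 = 91.106187
per-turn = √(91.106187² + 7.5²) = √(8300.3373 + 56.25) = √8356.5873 = 91.414371
L = 6.25 × 91.414371 = 571.339821
V = π·1.5² × L = 7.068583 × 571.339821 = 4038.563217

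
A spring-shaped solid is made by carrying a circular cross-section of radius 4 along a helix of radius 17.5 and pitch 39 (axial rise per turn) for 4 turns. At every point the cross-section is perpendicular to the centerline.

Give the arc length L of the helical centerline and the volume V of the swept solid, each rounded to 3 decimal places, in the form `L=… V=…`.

L=466.669 V=23457.358

2πR = 2π·17.5 = 109.955743
per-turn = √(109.955743² + 39²) = √(12090.2654 + 1521) = √13611.2654 = 116.667328
L = 4 × 116.667328 = 466.669311
V = π·4² × L = 50.265482 × 466.669311 = 23457.358089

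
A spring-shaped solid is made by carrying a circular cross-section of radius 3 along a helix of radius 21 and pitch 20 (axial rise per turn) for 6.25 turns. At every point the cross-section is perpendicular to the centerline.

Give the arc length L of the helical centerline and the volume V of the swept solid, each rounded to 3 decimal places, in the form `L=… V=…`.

2πR = 2π·21 = 131.946891
per-turn = √(131.946891² + 20²) = √(17409.9822 + 400) = √17809.9822 = 133.454045
L = 6.25 × 133.454045 = 834.087782
V = π·3² × L = 28.274334 × 834.087782 = 23583.276438

L=834.088 V=23583.276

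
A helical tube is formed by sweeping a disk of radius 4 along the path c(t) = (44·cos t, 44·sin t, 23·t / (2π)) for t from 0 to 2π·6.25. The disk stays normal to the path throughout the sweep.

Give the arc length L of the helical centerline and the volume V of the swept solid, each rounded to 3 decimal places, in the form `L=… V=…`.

2πR = 2π·44 = 276.460154
per-turn = √(276.460154² + 23²) = √(76430.2165 + 529) = √76959.2165 = 277.415242
L = 6.25 × 277.415242 = 1733.845262
V = π·4² × L = 50.265482 × 1733.845262 = 87152.568619

L=1733.845 V=87152.569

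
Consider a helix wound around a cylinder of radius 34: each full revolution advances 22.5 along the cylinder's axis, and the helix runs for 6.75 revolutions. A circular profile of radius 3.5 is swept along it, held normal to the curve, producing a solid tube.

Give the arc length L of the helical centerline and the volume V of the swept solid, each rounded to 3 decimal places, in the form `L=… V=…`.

L=1449.967 V=55801.267

2πR = 2π·34 = 213.628300
per-turn = √(213.628300² + 22.5²) = √(45637.0508 + 506.25) = √46143.3008 = 214.809918
L = 6.75 × 214.809918 = 1449.966945
V = π·3.5² × L = 38.484510 × 1449.966945 = 55801.267389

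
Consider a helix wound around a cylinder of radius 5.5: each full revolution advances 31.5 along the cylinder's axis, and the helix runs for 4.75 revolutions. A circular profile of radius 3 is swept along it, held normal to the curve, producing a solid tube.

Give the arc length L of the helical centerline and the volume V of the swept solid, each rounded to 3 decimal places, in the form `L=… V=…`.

L=222.109 V=6279.976

2πR = 2π·5.5 = 34.557519
per-turn = √(34.557519² + 31.5²) = √(1194.2221 + 992.25) = √2186.4721 = 46.759728
L = 4.75 × 46.759728 = 222.108706
V = π·3² × L = 28.274334 × 222.108706 = 6279.975725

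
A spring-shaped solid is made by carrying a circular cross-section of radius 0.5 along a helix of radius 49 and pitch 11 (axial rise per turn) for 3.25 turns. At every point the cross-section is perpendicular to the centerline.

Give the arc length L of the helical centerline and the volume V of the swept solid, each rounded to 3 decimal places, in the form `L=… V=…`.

2πR = 2π·49 = 307.876080
per-turn = √(307.876080² + 11²) = √(94787.6807 + 121) = √94908.6807 = 308.072525
L = 3.25 × 308.072525 = 1001.235706
V = π·0.5² × L = 0.785398 × 1001.235706 = 786.368685

L=1001.236 V=786.369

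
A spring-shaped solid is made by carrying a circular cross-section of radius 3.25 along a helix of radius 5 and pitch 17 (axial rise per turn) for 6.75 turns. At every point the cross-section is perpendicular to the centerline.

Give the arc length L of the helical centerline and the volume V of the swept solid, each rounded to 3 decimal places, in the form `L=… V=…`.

L=241.114 V=8000.902

2πR = 2π·5 = 31.415927
per-turn = √(31.415927² + 17²) = √(986.9604 + 289) = √1275.9604 = 35.720588
L = 6.75 × 35.720588 = 241.113972
V = π·3.25² × L = 33.183072 × 241.113972 = 8000.902394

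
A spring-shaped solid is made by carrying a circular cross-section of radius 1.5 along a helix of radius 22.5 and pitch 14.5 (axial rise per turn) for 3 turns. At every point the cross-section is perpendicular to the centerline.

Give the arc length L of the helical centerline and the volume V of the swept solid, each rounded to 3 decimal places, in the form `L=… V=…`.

2πR = 2π·22.5 = 141.371669
per-turn = √(141.371669² + 14.5²) = √(19985.9489 + 210.25) = √20196.1989 = 142.113331
L = 3 × 142.113331 = 426.339994
V = π·1.5² × L = 7.068583 × 426.339994 = 3013.619832

L=426.340 V=3013.620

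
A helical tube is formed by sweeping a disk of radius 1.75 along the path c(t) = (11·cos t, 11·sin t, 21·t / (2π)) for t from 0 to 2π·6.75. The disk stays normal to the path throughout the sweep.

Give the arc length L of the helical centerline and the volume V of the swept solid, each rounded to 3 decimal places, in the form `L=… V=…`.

L=487.586 V=4691.126

2πR = 2π·11 = 69.115038
per-turn = √(69.115038² + 21²) = √(4776.8885 + 441) = √5217.8885 = 72.234954
L = 6.75 × 72.234954 = 487.585937
V = π·1.75² × L = 9.621128 × 487.585937 = 4691.126470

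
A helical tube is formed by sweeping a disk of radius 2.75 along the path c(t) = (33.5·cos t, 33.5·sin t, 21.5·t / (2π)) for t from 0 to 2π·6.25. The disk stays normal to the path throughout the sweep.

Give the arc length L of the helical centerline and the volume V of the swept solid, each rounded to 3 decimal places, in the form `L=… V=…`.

L=1322.387 V=31417.658

2πR = 2π·33.5 = 210.486708
per-turn = √(210.486708² + 21.5²) = √(44304.6542 + 462.25) = √44766.9042 = 211.581909
L = 6.25 × 211.581909 = 1322.386930
V = π·2.75² × L = 23.758294 × 1322.386930 = 31417.658059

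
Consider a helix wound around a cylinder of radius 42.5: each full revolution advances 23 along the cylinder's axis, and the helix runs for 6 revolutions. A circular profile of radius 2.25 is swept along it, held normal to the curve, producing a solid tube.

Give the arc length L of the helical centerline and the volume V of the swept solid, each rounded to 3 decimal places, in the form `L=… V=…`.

2πR = 2π·42.5 = 267.035376
per-turn = √(267.035376² + 23²) = √(71307.8918 + 529) = √71836.8918 = 268.024051
L = 6 × 268.024051 = 1608.144305
V = π·2.25² × L = 15.904313 × 1608.144305 = 25576.430064

L=1608.144 V=25576.430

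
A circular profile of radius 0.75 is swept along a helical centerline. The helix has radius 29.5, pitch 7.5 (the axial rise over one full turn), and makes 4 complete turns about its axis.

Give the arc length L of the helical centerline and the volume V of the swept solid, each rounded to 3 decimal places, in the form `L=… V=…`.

2πR = 2π·29.5 = 185.353967
per-turn = √(185.353967² + 7.5²) = √(34356.0929 + 56.25) = √34412.3429 = 185.505641
L = 4 × 185.505641 = 742.022565
V = π·0.75² × L = 1.767146 × 742.022565 = 1311.262109

L=742.023 V=1311.262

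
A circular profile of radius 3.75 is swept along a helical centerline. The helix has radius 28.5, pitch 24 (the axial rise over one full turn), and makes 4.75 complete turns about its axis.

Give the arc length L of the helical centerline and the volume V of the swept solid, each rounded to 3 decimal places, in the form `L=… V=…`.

L=858.192 V=37913.746

2πR = 2π·28.5 = 179.070781
per-turn = √(179.070781² + 24²) = √(32066.3447 + 576) = √32642.3447 = 180.671926
L = 4.75 × 180.671926 = 858.191647
V = π·3.75² × L = 44.178647 × 858.191647 = 37913.745548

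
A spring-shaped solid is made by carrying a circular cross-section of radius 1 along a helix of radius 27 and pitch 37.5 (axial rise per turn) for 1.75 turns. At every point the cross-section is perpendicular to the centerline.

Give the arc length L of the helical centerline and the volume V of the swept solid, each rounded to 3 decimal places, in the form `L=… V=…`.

L=304.047 V=955.192

2πR = 2π·27 = 169.646003
per-turn = √(169.646003² + 37.5²) = √(28779.7664 + 1406.25) = √30186.0164 = 173.741234
L = 1.75 × 173.741234 = 304.047160
V = π·1² × L = 3.141593 × 304.047160 = 955.192323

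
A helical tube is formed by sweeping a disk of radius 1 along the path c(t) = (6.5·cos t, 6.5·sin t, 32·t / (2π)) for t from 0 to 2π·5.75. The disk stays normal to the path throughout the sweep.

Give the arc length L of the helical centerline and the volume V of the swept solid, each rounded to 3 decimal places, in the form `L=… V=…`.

L=298.334 V=937.243

2πR = 2π·6.5 = 40.840704
per-turn = √(40.840704² + 32²) = √(1667.9631 + 1024) = √2691.9631 = 51.884132
L = 5.75 × 51.884132 = 298.333758
V = π·1² × L = 3.141593 × 298.333758 = 937.243144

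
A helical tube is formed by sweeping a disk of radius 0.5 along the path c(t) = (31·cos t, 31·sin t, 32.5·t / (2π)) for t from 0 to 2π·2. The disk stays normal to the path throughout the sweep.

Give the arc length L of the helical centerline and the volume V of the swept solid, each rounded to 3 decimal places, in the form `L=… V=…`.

2πR = 2π·31 = 194.778745
per-turn = √(194.778745² + 32.5²) = √(37938.7593 + 1056.25) = √38995.0093 = 197.471541
L = 2 × 197.471541 = 394.943081
V = π·0.5² × L = 0.785398 × 394.943081 = 310.187571

L=394.943 V=310.188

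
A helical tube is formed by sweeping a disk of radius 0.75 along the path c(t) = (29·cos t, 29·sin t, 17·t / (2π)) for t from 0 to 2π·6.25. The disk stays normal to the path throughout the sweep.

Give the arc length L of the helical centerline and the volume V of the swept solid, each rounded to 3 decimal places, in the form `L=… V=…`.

L=1143.773 V=2021.214

2πR = 2π·29 = 182.212374
per-turn = √(182.212374² + 17²) = √(33201.3492 + 289) = √33490.3492 = 183.003686
L = 6.25 × 183.003686 = 1143.773039
V = π·0.75² × L = 1.767146 × 1143.773039 = 2021.213800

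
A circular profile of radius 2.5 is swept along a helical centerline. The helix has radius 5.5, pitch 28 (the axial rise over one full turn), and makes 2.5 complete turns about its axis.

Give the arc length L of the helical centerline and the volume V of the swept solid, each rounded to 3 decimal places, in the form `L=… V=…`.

L=111.193 V=2183.270

2πR = 2π·5.5 = 34.557519
per-turn = √(34.557519² + 28²) = √(1194.2221 + 784) = √1978.2221 = 44.477209
L = 2.5 × 44.477209 = 111.193023
V = π·2.5² × L = 19.634954 × 111.193023 = 2183.269898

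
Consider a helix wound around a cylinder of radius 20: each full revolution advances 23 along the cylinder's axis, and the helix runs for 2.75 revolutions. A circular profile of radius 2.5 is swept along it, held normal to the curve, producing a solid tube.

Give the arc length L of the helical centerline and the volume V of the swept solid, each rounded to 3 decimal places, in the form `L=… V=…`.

2πR = 2π·20 = 125.663706
per-turn = √(125.663706² + 23²) = √(15791.3670 + 529) = √16320.3670 = 127.751192
L = 2.75 × 127.751192 = 351.315778
V = π·2.5² × L = 19.634954 × 351.315778 = 6898.069167

L=351.316 V=6898.069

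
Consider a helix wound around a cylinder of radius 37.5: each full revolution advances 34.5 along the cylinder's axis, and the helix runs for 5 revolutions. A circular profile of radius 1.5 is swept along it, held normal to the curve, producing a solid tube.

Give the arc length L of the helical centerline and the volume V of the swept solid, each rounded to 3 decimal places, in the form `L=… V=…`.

2πR = 2π·37.5 = 235.619449
per-turn = √(235.619449² + 34.5²) = √(55516.5248 + 1190.25) = √56706.7748 = 238.131843
L = 5 × 238.131843 = 1190.659216
V = π·1.5² × L = 7.068583 × 1190.659216 = 8416.274054

L=1190.659 V=8416.274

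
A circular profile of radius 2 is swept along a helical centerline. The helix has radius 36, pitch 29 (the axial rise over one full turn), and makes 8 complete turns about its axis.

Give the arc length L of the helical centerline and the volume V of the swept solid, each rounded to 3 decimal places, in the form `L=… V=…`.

2πR = 2π·36 = 226.194671
per-turn = √(226.194671² + 29²) = √(51164.0292 + 841) = √52005.0292 = 228.046112
L = 8 × 228.046112 = 1824.368896
V = π·2² × L = 12.566371 × 1824.368896 = 22925.695688

L=1824.369 V=22925.696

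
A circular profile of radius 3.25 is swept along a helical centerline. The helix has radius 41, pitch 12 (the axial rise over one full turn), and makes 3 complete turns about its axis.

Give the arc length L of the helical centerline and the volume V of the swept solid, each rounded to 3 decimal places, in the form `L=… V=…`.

2πR = 2π·41 = 257.610598
per-turn = √(257.610598² + 12²) = √(66363.2200 + 144) = √66507.2200 = 257.889938
L = 3 × 257.889938 = 773.669813
V = π·3.25² × L = 33.183072 × 773.669813 = 25672.741430

L=773.670 V=25672.741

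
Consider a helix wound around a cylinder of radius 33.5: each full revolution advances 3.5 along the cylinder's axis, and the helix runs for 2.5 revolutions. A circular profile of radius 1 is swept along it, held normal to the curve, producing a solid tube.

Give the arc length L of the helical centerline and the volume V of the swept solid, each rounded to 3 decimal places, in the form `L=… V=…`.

2πR = 2π·33.5 = 210.486708
per-turn = √(210.486708² + 3.5²) = √(44304.6542 + 12.25) = √44316.9042 = 210.515805
L = 2.5 × 210.515805 = 526.289513
V = π·1² × L = 3.141593 × 526.289513 = 1653.387266

L=526.290 V=1653.387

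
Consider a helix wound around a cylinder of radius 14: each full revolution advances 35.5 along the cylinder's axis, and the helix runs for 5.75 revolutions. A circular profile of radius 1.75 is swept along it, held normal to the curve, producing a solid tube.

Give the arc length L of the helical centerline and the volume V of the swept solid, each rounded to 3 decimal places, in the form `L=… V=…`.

L=545.433 V=5247.679

2πR = 2π·14 = 87.964594
per-turn = √(87.964594² + 35.5²) = √(7737.7699 + 1260.25) = √8998.0199 = 94.857893
L = 5.75 × 94.857893 = 545.432884
V = π·1.75² × L = 9.621128 × 545.432884 = 5247.679324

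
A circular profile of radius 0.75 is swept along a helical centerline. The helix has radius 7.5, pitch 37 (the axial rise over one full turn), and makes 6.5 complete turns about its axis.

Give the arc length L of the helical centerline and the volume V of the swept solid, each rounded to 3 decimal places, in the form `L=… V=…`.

L=389.440 V=688.197

2πR = 2π·7.5 = 47.123890
per-turn = √(47.123890² + 37²) = √(2220.6610 + 1369) = √3589.6610 = 59.913780
L = 6.5 × 59.913780 = 389.439568
V = π·0.75² × L = 1.767146 × 389.439568 = 688.196523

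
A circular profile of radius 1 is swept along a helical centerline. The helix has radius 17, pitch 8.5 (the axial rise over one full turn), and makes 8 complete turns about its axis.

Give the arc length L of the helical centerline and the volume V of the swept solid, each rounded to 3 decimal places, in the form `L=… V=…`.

2πR = 2π·17 = 106.814150
per-turn = √(106.814150² + 8.5²) = √(11409.2627 + 72.25) = √11481.5127 = 107.151821
L = 8 × 107.151821 = 857.214566
V = π·1² × L = 3.141593 × 857.214566 = 2693.018983

L=857.215 V=2693.019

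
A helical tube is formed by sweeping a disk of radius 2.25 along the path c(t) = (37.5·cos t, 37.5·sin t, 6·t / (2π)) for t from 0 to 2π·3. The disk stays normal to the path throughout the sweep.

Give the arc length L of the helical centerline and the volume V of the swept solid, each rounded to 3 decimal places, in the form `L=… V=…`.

2πR = 2π·37.5 = 235.619449
per-turn = √(235.619449² + 6²) = √(55516.5248 + 36) = √55552.5248 = 235.695831
L = 3 × 235.695831 = 707.087493
V = π·2.25² × L = 15.904313 × 707.087493 = 11245.740672

L=707.087 V=11245.741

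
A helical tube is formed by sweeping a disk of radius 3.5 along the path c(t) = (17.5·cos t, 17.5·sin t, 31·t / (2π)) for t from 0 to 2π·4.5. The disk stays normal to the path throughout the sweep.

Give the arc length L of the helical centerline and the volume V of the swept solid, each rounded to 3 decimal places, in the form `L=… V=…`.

2πR = 2π·17.5 = 109.955743
per-turn = √(109.955743² + 31²) = √(12090.2654 + 961) = √13051.2654 = 114.242135
L = 4.5 × 114.242135 = 514.089607
V = π·3.5² × L = 38.484510 × 514.089607 = 19784.486630

L=514.090 V=19784.487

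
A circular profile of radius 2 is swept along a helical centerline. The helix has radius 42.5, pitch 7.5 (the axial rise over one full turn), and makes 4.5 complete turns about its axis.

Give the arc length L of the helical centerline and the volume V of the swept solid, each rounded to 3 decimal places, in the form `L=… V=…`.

L=1202.133 V=15106.449

2πR = 2π·42.5 = 267.035376
per-turn = √(267.035376² + 7.5²) = √(71307.8918 + 56.25) = √71364.1418 = 267.140678
L = 4.5 × 267.140678 = 1202.133051
V = π·2² × L = 12.566371 × 1202.133051 = 15106.449442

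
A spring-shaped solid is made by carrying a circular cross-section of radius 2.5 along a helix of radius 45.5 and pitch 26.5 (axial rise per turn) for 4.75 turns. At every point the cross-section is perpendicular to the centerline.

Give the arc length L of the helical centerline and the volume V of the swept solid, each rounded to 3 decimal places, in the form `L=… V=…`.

2πR = 2π·45.5 = 285.884931
per-turn = √(285.884931² + 26.5²) = √(81730.1940 + 702.25) = √82432.4440 = 287.110508
L = 4.75 × 287.110508 = 1363.774915
V = π·2.5² × L = 19.634954 × 1363.774915 = 26777.657838

L=1363.775 V=26777.658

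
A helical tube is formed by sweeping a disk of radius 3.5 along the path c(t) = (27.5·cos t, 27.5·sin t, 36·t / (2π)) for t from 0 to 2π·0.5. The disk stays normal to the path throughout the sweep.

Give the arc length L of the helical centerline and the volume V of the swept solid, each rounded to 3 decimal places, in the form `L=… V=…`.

L=88.249 V=3396.220

2πR = 2π·27.5 = 172.787596
per-turn = √(172.787596² + 36²) = √(29855.5533 + 1296) = √31151.5533 = 176.498026
L = 0.5 × 176.498026 = 88.249013
V = π·3.5² × L = 38.484510 × 88.249013 = 3396.220031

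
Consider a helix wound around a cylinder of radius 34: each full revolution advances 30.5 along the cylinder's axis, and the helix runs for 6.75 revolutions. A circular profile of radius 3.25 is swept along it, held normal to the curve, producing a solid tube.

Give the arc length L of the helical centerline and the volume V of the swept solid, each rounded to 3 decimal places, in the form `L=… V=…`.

2πR = 2π·34 = 213.628300
per-turn = √(213.628300² + 30.5²) = √(45637.0508 + 930.25) = √46567.3008 = 215.794580
L = 6.75 × 215.794580 = 1456.613415
V = π·3.25² × L = 33.183072 × 1456.613415 = 48334.908410

L=1456.613 V=48334.908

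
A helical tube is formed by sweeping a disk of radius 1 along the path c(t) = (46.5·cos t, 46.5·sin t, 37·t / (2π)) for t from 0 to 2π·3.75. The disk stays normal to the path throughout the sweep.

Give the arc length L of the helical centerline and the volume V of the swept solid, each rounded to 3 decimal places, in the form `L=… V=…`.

L=1104.381 V=3469.516

2πR = 2π·46.5 = 292.168117
per-turn = √(292.168117² + 37²) = √(85362.2085 + 1369) = √86731.2085 = 294.501627
L = 3.75 × 294.501627 = 1104.381102
V = π·1² × L = 3.141593 × 1104.381102 = 3469.515558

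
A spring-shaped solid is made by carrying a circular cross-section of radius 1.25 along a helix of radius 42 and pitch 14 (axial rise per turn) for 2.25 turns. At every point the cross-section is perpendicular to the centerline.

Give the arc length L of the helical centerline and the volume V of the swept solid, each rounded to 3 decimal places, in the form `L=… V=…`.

2πR = 2π·42 = 263.893783
per-turn = √(263.893783² + 14²) = √(69639.9287 + 196) = √69835.9287 = 264.264884
L = 2.25 × 264.264884 = 594.595988
V = π·1.25² × L = 4.908739 × 594.595988 = 2918.716230

L=594.596 V=2918.716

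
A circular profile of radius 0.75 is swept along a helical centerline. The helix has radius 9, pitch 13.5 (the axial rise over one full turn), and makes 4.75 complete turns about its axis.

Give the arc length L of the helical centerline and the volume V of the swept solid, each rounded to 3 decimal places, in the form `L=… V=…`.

L=276.154 V=488.005

2πR = 2π·9 = 56.548668
per-turn = √(56.548668² + 13.5²) = √(3197.7518 + 182.25) = √3380.0018 = 58.137783
L = 4.75 × 58.137783 = 276.154470
V = π·0.75² × L = 1.767146 × 276.154470 = 488.005230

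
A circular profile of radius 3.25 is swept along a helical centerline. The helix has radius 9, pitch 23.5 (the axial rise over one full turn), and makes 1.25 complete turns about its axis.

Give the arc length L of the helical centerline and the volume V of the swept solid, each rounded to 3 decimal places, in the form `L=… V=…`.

L=76.547 V=2540.050

2πR = 2π·9 = 56.548668
per-turn = √(56.548668² + 23.5²) = √(3197.7518 + 552.25) = √3750.0018 = 61.237258
L = 1.25 × 61.237258 = 76.546573
V = π·3.25² × L = 33.183072 × 76.546573 = 2540.050477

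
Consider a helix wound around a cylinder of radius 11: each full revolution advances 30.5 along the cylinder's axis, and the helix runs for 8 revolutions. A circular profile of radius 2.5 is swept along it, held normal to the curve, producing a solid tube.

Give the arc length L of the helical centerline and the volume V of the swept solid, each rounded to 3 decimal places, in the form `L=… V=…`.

2πR = 2π·11 = 69.115038
per-turn = √(69.115038² + 30.5²) = √(4776.8885 + 930.25) = √5707.1385 = 75.545606
L = 8 × 75.545606 = 604.364845
V = π·2.5² × L = 19.634954 × 604.364845 = 11866.675983

L=604.365 V=11866.676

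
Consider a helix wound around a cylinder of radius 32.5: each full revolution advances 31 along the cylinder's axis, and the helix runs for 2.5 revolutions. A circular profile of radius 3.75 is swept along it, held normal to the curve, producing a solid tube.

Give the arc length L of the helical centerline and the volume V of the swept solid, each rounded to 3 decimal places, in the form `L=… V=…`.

L=516.358 V=22811.994

2πR = 2π·32.5 = 204.203522
per-turn = √(204.203522² + 31²) = √(41699.0786 + 961) = √42660.0786 = 206.543164
L = 2.5 × 206.543164 = 516.357910
V = π·3.75² × L = 44.178647 × 516.357910 = 22811.993672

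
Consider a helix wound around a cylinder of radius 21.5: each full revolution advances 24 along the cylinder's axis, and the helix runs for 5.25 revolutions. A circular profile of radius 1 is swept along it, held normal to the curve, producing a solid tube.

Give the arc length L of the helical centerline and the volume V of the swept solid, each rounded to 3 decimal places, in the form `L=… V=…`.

2πR = 2π·21.5 = 135.088484
per-turn = √(135.088484² + 24²) = √(18248.8985 + 576) = √18824.8985 = 137.203858
L = 5.25 × 137.203858 = 720.320252
V = π·1² × L = 3.141593 × 720.320252 = 2262.952813

L=720.320 V=2262.953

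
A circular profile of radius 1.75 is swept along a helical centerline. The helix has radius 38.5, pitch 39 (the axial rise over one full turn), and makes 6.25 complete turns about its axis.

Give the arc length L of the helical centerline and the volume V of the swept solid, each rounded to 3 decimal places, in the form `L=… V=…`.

2πR = 2π·38.5 = 241.902634
per-turn = √(241.902634² + 39²) = √(58516.8845 + 1521) = √60037.8845 = 245.026293
L = 6.25 × 245.026293 = 1531.414334
V = π·1.75² × L = 9.621128 × 1531.414334 = 14733.932567

L=1531.414 V=14733.933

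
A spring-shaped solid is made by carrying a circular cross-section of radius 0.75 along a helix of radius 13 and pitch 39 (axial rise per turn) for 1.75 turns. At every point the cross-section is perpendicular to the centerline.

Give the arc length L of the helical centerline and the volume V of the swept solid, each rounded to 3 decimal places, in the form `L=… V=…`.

L=158.400 V=279.916

2πR = 2π·13 = 81.681409
per-turn = √(81.681409² + 39²) = √(6671.8526 + 1521) = √8192.8526 = 90.514378
L = 1.75 × 90.514378 = 158.400161
V = π·0.75² × L = 1.767146 × 158.400161 = 279.916190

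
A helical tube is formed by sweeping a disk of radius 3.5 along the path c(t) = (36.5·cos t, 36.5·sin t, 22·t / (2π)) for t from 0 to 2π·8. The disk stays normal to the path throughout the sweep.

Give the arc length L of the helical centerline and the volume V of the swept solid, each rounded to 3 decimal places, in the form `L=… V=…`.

L=1843.113 V=70931.283

2πR = 2π·36.5 = 229.336264
per-turn = √(229.336264² + 22²) = √(52595.1219 + 484) = √53079.1219 = 230.389066
L = 8 × 230.389066 = 1843.112530
V = π·3.5² × L = 38.484510 × 1843.112530 = 70931.282608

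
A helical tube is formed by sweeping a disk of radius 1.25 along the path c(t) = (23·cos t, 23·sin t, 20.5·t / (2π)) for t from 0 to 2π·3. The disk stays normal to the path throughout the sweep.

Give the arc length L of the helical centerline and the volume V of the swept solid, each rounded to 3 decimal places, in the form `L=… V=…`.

L=437.880 V=2149.439

2πR = 2π·23 = 144.513262
per-turn = √(144.513262² + 20.5²) = √(20884.0829 + 420.25) = √21304.3329 = 145.960039
L = 3 × 145.960039 = 437.880116
V = π·1.25² × L = 4.908739 × 437.880116 = 2149.438994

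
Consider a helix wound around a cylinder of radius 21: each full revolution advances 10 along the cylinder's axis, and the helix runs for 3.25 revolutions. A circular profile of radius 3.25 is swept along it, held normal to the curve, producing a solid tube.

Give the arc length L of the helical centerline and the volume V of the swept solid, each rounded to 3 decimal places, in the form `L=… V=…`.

2πR = 2π·21 = 131.946891
per-turn = √(131.946891² + 10²) = √(17409.9822 + 100) = √17509.9822 = 132.325289
L = 3.25 × 132.325289 = 430.057190
V = π·3.25² × L = 33.183072 × 430.057190 = 14270.618871

L=430.057 V=14270.619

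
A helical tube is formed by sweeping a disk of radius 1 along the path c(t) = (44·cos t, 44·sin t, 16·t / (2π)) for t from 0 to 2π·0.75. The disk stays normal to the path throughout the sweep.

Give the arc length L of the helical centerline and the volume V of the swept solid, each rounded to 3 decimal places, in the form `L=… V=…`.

L=207.692 V=652.484

2πR = 2π·44 = 276.460154
per-turn = √(276.460154² + 16²) = √(76430.2165 + 256) = √76686.2165 = 276.922763
L = 0.75 × 276.922763 = 207.692072
V = π·1² × L = 3.141593 × 207.692072 = 652.483888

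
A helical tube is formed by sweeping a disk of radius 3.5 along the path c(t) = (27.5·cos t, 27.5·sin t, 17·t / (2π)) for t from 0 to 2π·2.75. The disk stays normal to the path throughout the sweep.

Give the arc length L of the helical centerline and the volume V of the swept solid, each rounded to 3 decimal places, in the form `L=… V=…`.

L=477.460 V=18374.820

2πR = 2π·27.5 = 172.787596
per-turn = √(172.787596² + 17²) = √(29855.5533 + 289) = √30144.5533 = 173.621869
L = 2.75 × 173.621869 = 477.460139
V = π·3.5² × L = 38.484510 × 477.460139 = 18374.819501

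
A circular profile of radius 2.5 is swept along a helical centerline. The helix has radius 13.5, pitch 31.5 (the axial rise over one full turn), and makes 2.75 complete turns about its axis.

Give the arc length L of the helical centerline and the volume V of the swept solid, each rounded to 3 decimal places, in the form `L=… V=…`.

2πR = 2π·13.5 = 84.823002
per-turn = √(84.823002² + 31.5²) = √(7194.9416 + 992.25) = √8187.1916 = 90.483101
L = 2.75 × 90.483101 = 248.828528
V = π·2.5² × L = 19.634954 × 248.828528 = 4885.736730

L=248.829 V=4885.737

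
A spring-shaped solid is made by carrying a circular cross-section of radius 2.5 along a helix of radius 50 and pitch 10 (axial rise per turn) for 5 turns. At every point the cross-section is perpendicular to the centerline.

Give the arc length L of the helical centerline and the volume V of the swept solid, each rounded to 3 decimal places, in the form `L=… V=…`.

L=1571.592 V=30858.135

2πR = 2π·50 = 314.159265
per-turn = √(314.159265² + 10²) = √(98696.0440 + 100) = √98796.0440 = 314.318380
L = 5 × 314.318380 = 1571.591900
V = π·2.5² × L = 19.634954 × 1571.591900 = 30858.134798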